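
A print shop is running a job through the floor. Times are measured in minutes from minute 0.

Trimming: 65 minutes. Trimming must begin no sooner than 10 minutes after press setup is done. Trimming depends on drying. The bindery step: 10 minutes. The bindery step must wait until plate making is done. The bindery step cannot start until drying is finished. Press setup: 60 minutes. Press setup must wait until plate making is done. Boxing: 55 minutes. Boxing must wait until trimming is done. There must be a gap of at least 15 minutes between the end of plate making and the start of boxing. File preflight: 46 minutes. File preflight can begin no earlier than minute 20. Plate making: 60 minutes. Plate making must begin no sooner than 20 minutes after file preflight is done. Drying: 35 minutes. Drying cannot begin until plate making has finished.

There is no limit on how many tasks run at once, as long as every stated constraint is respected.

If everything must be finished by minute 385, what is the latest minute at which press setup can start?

Boxing has no dependents, so it just needs to finish by minute 385. Starting by 385 − 55 = minute 330 achieves that.
Trimming feeds into boxing (must start by minute 330); so trimming must finish by minute 330 and therefore start by minute 265.
Press setup must finish before trimming (must start by minute 265, minus 10-minute gap → minute 255). With a 60-minute duration, press setup must start by 255 − 60 = minute 195.

195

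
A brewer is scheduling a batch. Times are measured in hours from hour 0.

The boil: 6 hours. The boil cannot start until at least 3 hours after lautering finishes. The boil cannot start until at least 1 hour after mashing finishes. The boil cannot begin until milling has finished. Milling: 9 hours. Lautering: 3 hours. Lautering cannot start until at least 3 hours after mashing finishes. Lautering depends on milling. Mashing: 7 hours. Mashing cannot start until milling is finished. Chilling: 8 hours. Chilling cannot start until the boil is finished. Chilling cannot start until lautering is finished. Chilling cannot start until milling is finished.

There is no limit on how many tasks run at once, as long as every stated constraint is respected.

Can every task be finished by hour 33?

No

Milling has no prerequisites, so it starts at hour 0 and finishes at hour 9.
After milling (finishes hour 9), mashing can start at hour 9 and finishes at hour 16.
Lautering needs all of mashing (finishes hour 16, plus 3-hour gap → hour 19); milling (finishes hour 9). That puts its earliest start at hour 19; it finishes at 19 + 3 = hour 22.
The boil cannot start until lautering (finishes hour 22, plus 3-hour gap → hour 25); mashing (finishes hour 16, plus 1-hour gap → hour 17); milling (finishes hour 9). The controlling bound is hour 25, so the boil finishes at 25 + 6 = hour 31.
Chilling cannot start until the boil (finishes hour 31); lautering (finishes hour 22); milling (finishes hour 9). The controlling bound is hour 31, so chilling finishes at 31 + 8 = hour 39.
The earliest everything can be done is hour 39, which is after the deadline of 33, so it is not possible.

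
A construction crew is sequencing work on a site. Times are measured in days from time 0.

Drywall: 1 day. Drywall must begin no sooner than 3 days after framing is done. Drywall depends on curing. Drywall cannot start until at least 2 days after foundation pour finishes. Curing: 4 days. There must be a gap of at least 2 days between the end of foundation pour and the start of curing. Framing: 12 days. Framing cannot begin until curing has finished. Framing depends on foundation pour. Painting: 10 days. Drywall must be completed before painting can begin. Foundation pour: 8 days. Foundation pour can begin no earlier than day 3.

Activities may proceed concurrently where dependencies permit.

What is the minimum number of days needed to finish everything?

After its own release at day 3, foundation pour can start at day 3 and finishes at day 11.
After foundation pour (finishes day 11, plus 2-day gap → day 13), curing can start at day 13 and finishes at day 17.
Framing needs all of curing (finishes day 17); foundation pour (finishes day 11). That puts its earliest start at day 17; it finishes at 17 + 12 = day 29.
Drywall has to wait for framing (finishes day 29, plus 3-day gap → day 32); curing (finishes day 17); foundation pour (finishes day 11, plus 2-day gap → day 13). The latest of these is day 32, so drywall runs day 32 to 32 + 1 = day 33.
Painting cannot begin until drywall (finishes day 33). It runs from day 33 to 33 + 10 = day 43.
All tasks are finished once the last one completes. Finish times: Foundation pour at 11, Curing at 17, Framing at 29, Drywall at 33, Painting at 43. The latest is day 43.

43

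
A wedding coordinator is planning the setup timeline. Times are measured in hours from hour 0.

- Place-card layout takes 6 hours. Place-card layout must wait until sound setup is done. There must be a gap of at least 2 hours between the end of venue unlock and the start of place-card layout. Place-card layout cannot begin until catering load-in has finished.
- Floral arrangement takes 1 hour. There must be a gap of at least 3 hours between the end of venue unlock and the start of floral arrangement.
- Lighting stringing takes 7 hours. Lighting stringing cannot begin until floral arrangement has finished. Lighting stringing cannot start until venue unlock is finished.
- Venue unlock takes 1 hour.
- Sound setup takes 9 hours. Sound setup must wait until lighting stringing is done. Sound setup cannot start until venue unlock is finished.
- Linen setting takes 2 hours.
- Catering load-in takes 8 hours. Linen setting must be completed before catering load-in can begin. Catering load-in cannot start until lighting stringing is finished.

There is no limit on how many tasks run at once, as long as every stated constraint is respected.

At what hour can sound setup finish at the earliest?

21

Nothing blocks venue unlock, so it runs from hour 0 to hour 1.
Floral arrangement waits on venue unlock (finishes hour 1, plus 3-hour gap → hour 4), so it starts at hour 4 and finishes at 4 + 1 = hour 5.
Lighting stringing cannot start until floral arrangement (finishes hour 5); venue unlock (finishes hour 1). The controlling bound is hour 5, so lighting stringing finishes at 5 + 7 = hour 12.
For sound setup: lighting stringing (finishes hour 12); venue unlock (finishes hour 1). Taking the maximum gives a start of hour 12, and it finishes at 12 + 9 = hour 21.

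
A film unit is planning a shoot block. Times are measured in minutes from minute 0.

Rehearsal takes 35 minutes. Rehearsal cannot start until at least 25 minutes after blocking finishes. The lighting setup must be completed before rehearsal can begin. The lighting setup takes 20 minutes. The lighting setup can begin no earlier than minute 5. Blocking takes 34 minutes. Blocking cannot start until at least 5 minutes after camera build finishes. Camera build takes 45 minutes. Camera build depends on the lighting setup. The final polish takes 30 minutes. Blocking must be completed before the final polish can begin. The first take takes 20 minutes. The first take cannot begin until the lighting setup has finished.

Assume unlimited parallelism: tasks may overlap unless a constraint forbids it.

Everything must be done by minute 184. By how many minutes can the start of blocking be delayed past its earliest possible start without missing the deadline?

15

The lighting setup waits on its own release at minute 5, so it starts at minute 5 and finishes at 5 + 20 = minute 25.
Camera build waits on the lighting setup (finishes minute 25), so it starts at minute 25 and finishes at 25 + 45 = minute 70.
Blocking cannot begin until camera build (finishes minute 70, plus 5-minute gap → minute 75). It runs from minute 75 to 75 + 34 = minute 109.

Working backward from the deadline:
Rehearsal must finish by minute 184; it takes 35 minutes, so it must start by 184 − 35 = minute 149.
The final polish must finish by minute 184; it takes 30 minutes, so it must start by 184 − 30 = minute 154.
Blocking feeds rehearsal (must start by minute 149, minus 25-minute gap → minute 124); the final polish (must start by minute 154). Taking the minimum, blocking must finish by minute 124 and start by 124 − 34 = minute 90.
So blocking can start as early as minute 75 and as late as minute 90, giving 90 − 75 = 15 minutes of slack.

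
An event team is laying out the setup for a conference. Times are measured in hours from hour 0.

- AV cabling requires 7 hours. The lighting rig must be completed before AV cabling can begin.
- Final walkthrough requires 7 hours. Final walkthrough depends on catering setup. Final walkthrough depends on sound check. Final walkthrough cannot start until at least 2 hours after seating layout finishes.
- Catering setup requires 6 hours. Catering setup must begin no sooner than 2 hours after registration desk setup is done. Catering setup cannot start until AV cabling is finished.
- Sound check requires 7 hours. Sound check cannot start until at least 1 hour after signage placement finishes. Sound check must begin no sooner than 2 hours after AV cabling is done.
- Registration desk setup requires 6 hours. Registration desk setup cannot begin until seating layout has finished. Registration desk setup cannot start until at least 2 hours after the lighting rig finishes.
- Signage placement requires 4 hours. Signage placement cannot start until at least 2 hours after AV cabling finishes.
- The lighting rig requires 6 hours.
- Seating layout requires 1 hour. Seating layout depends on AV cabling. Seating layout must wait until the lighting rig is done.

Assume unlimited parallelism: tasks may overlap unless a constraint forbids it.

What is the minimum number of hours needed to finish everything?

35

The lighting rig has no prerequisites, so it starts at hour 0 and finishes at hour 6.
AV cabling waits on the lighting rig (finishes hour 6), so it starts at hour 6 and finishes at 6 + 7 = hour 13.
After AV cabling (finishes hour 13, plus 2-hour gap → hour 15), signage placement can start at hour 15 and finishes at hour 19.
For sound check: signage placement (finishes hour 19, plus 1-hour gap → hour 20); AV cabling (finishes hour 13, plus 2-hour gap → hour 15). Taking the maximum gives a start of hour 20, and it finishes at 20 + 7 = hour 27.
Seating layout needs all of AV cabling (finishes hour 13); the lighting rig (finishes hour 6). That puts its earliest start at hour 13; it finishes at 13 + 1 = hour 14.
Registration desk setup cannot start until seating layout (finishes hour 14); the lighting rig (finishes hour 6, plus 2-hour gap → hour 8). The controlling bound is hour 14, so registration desk setup finishes at 14 + 6 = hour 20.
Catering setup cannot start until registration desk setup (finishes hour 20, plus 2-hour gap → hour 22); AV cabling (finishes hour 13). The controlling bound is hour 22, so catering setup finishes at 22 + 6 = hour 28.
Final walkthrough cannot start until catering setup (finishes hour 28); sound check (finishes hour 27); seating layout (finishes hour 14, plus 2-hour gap → hour 16). The controlling bound is hour 28, so final walkthrough finishes at 28 + 7 = hour 35.
All tasks are finished once the last one completes. Finish times: The lighting rig at 6, AV cabling at 13, Seating layout at 14, Registration desk setup at 20, Signage placement at 19, Catering setup at 28, Sound check at 27, Final walkthrough at 35. The latest is hour 35.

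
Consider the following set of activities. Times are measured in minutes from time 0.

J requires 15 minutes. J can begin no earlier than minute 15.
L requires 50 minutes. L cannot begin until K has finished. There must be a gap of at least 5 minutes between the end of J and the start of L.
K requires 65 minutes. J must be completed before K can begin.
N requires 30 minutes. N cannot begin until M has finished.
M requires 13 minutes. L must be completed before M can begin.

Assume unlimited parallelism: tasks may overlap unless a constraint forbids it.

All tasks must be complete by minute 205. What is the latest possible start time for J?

32

To finish by minute 205, N (duration 30) must start no later than minute 175.
Since N (must start by minute 175) depends on it, M must finish by minute 175. Backing off its 13-minute duration gives a latest start of minute 162.
L has to be done before M (must start by minute 162). That means finishing by minute 162, i.e. starting by 162 − 50 = minute 112.
K feeds into L (must start by minute 112); so K must finish by minute 112 and therefore start by minute 47.
J has several dependents: K (must start by minute 47); L (must start by minute 112, minus 5-minute gap → minute 107). The earliest of those limits is minute 47, so J must start by 47 − 15 = minute 32.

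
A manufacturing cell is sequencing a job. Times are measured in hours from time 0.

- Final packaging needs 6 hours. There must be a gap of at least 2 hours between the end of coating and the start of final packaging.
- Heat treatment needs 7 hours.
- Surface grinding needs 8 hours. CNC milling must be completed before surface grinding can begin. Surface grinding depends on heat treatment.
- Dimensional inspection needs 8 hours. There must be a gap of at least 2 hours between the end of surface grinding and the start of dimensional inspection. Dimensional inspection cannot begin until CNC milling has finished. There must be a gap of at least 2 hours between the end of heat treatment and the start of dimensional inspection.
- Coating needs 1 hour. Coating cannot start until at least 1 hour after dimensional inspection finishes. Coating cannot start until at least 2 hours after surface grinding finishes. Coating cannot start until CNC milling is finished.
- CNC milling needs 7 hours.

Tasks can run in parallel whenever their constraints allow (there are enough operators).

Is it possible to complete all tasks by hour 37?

Nothing blocks heat treatment, so it runs from hour 0 to hour 7.
Nothing blocks CNC milling, so it runs from hour 0 to hour 7.
Surface grinding cannot start until CNC milling (finishes hour 7); heat treatment (finishes hour 7). The controlling bound is hour 7, so surface grinding finishes at 7 + 8 = hour 15.
Dimensional inspection has to wait for surface grinding (finishes hour 15, plus 2-hour gap → hour 17); CNC milling (finishes hour 7); heat treatment (finishes hour 7, plus 2-hour gap → hour 9). The latest of these is hour 17, so dimensional inspection runs hour 17 to 17 + 8 = hour 25.
Coating needs all of dimensional inspection (finishes hour 25, plus 1-hour gap → hour 26); surface grinding (finishes hour 15, plus 2-hour gap → hour 17); CNC milling (finishes hour 7). That puts its earliest start at hour 26; it finishes at 26 + 1 = hour 27.
Final packaging waits on coating (finishes hour 27, plus 2-hour gap → hour 29), so it starts at hour 29 and finishes at 29 + 6 = hour 35.
Every task is finished by hour 35, which is no later than the deadline of 37, so the schedule is feasible.

Yes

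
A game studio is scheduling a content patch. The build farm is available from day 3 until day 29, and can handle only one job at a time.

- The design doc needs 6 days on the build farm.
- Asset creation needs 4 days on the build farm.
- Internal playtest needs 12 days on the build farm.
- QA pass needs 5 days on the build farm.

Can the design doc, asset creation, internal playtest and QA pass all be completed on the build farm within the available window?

The build farm window is 29 − 3 = 26 days.
Running back to back, the jobs need 6 + 4 + 12 + 5 = 27 days on the build farm.
Since 27 > 26, they cannot all fit.

No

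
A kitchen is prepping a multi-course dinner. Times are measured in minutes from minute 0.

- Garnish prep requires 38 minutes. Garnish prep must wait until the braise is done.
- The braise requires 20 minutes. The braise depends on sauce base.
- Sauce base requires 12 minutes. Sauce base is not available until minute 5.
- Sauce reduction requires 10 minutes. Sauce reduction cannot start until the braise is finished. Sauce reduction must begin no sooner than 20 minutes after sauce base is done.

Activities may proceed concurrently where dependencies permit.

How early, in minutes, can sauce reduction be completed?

47

After its own release at minute 5, sauce base can start at minute 5 and finishes at minute 17.
After sauce base (finishes minute 17), the braise can start at minute 17 and finishes at minute 37.
For sauce reduction: the braise (finishes minute 37); sauce base (finishes minute 17, plus 20-minute gap → minute 37). Taking the maximum gives a start of minute 37, and it finishes at 37 + 10 = minute 47.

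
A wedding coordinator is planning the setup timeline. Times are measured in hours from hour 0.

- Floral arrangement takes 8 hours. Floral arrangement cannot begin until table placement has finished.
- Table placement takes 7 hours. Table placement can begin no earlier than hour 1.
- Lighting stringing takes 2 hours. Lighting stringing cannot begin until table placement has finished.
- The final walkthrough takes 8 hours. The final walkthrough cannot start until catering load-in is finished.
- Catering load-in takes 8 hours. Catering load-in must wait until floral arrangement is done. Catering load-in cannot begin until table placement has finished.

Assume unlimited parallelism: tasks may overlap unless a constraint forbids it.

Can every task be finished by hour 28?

After its own release at hour 1, table placement can start at hour 1 and finishes at hour 8.
After table placement (finishes hour 8), lighting stringing can start at hour 8 and finishes at hour 10.
After table placement (finishes hour 8), floral arrangement can start at hour 8 and finishes at hour 16.
For catering load-in: floral arrangement (finishes hour 16); table placement (finishes hour 8). Taking the maximum gives a start of hour 16, and it finishes at 16 + 8 = hour 24.
The final walkthrough waits on catering load-in (finishes hour 24), so it starts at hour 24 and finishes at 24 + 8 = hour 32.
The earliest everything can be done is hour 32, which is after the deadline of 28, so it is not possible.

No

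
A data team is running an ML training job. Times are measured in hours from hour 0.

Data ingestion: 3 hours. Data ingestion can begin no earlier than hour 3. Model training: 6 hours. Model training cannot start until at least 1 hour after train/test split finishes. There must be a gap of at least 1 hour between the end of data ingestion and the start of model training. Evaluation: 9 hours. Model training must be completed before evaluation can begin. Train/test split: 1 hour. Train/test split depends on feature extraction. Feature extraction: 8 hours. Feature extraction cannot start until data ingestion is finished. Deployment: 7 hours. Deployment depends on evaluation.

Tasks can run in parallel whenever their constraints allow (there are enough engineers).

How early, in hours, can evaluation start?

Data ingestion cannot begin until its own release at hour 3. It runs from hour 3 to 3 + 3 = hour 6.
Feature extraction waits on data ingestion (finishes hour 6), so it starts at hour 6 and finishes at 6 + 8 = hour 14.
Train/test split waits on feature extraction (finishes hour 14), so it starts at hour 14 and finishes at 14 + 1 = hour 15.
Model training needs all of train/test split (finishes hour 15, plus 1-hour gap → hour 16); data ingestion (finishes hour 6, plus 1-hour gap → hour 7). That puts its earliest start at hour 16; it finishes at 16 + 6 = hour 22.
Evaluation waits on model training (finishes hour 22), so the earliest it can start is hour 22.

22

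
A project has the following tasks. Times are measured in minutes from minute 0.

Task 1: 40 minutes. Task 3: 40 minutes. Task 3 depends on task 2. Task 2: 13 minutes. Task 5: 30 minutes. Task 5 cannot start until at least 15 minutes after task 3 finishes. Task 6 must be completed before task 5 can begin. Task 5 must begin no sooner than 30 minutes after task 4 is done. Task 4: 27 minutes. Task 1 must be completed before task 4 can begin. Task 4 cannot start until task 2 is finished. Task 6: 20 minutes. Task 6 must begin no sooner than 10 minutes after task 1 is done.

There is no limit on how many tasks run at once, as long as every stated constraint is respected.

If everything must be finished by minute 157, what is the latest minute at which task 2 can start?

Task 5 has no dependents, so it just needs to finish by minute 157. Starting by 157 − 30 = minute 127 achieves that.
Task 4 has to be done before task 5 (must start by minute 127, minus 30-minute gap → minute 97). That means finishing by minute 97, i.e. starting by 97 − 27 = minute 70.
Task 3 has to be done before task 5 (must start by minute 127, minus 15-minute gap → minute 112). That means finishing by minute 112, i.e. starting by 112 − 40 = minute 72.
Task 2 feeds task 3 (must start by minute 72); task 4 (must start by minute 70). Taking the minimum, task 2 must finish by minute 70 and start by 70 − 13 = minute 57.

57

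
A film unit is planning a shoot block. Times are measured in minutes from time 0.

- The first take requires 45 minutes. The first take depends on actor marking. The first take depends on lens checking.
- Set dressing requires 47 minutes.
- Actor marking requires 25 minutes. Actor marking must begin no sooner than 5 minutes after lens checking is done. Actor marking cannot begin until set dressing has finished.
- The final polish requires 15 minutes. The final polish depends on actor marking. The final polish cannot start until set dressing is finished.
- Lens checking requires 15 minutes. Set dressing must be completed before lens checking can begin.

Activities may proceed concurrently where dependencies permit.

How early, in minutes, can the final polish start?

Set dressing can start immediately at minute 0; it finishes at minute 47.
After set dressing (finishes minute 47), lens checking can start at minute 47 and finishes at minute 62.
Actor marking cannot start until lens checking (finishes minute 62, plus 5-minute gap → minute 67); set dressing (finishes minute 47). The controlling bound is minute 67, so actor marking finishes at 67 + 25 = minute 92.
The final polish waits on actor marking (finishes minute 92); set dressing (finishes minute 47). The latest of these is minute 92, which is the earliest the final polish can start.

92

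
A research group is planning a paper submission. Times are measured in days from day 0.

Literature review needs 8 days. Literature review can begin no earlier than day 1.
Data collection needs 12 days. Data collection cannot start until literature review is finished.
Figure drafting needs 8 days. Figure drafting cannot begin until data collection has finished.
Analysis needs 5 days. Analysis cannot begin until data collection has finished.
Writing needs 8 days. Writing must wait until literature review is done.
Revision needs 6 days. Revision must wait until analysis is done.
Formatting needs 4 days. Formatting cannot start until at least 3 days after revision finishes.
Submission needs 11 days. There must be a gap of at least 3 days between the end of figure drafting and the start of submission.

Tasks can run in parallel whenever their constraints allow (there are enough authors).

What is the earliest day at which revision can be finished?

After its own release at day 1, literature review can start at day 1 and finishes at day 9.
After literature review (finishes day 9), data collection can start at day 9 and finishes at day 21.
Analysis cannot begin until data collection (finishes day 21). It runs from day 21 to 21 + 5 = day 26.
Revision cannot begin until analysis (finishes day 26). It runs from day 26 to 26 + 6 = day 32.

32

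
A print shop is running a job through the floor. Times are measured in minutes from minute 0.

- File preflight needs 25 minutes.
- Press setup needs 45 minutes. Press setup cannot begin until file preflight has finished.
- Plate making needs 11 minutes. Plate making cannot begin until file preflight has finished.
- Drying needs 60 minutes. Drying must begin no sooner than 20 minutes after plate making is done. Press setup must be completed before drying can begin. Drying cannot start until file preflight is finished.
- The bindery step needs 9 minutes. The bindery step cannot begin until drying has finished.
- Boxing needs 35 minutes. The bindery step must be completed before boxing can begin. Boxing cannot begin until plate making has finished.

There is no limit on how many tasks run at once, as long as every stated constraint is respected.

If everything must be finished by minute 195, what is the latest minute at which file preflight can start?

Nothing follows boxing; the deadline of minute 195 is its only limit. It must start by 195 − 35 = minute 160.
The bindery step feeds into boxing (must start by minute 160); so the bindery step must finish by minute 160 and therefore start by minute 151.
Drying must finish before the bindery step (must start by minute 151). With a 60-minute duration, drying must start by 151 − 60 = minute 91.
Plate making has several dependents: drying (must start by minute 91, minus 20-minute gap → minute 71); boxing (must start by minute 160). The earliest of those limits is minute 71, so plate making must start by 71 − 11 = minute 60.
Press setup has to be done before drying (must start by minute 91). That means finishing by minute 91, i.e. starting by 91 − 45 = minute 46.
File preflight has several dependents: plate making (must start by minute 60); press setup (must start by minute 46); drying (must start by minute 91). The earliest of those limits is minute 46, so file preflight must start by 46 − 25 = minute 21.

21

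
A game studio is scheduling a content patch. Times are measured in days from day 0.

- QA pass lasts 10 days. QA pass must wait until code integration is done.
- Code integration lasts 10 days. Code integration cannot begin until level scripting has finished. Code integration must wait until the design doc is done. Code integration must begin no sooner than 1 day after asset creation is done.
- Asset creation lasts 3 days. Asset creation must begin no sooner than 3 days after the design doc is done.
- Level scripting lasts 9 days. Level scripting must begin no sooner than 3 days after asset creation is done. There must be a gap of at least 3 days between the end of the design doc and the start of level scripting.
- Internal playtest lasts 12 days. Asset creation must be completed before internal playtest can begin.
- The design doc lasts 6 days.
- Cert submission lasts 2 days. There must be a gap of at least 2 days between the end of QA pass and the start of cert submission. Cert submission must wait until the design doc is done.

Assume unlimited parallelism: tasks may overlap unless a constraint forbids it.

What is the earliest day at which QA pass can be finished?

44

Nothing blocks the design doc, so it runs from day 0 to day 6.
Asset creation cannot begin until the design doc (finishes day 6, plus 3-day gap → day 9). It runs from day 9 to 9 + 3 = day 12.
Level scripting has to wait for asset creation (finishes day 12, plus 3-day gap → day 15); the design doc (finishes day 6, plus 3-day gap → day 9). The latest of these is day 15, so level scripting runs day 15 to 15 + 9 = day 24.
Code integration has to wait for level scripting (finishes day 24); the design doc (finishes day 6); asset creation (finishes day 12, plus 1-day gap → day 13). The latest of these is day 24, so code integration runs day 24 to 24 + 10 = day 34.
After code integration (finishes day 34), QA pass can start at day 34 and finishes at day 44.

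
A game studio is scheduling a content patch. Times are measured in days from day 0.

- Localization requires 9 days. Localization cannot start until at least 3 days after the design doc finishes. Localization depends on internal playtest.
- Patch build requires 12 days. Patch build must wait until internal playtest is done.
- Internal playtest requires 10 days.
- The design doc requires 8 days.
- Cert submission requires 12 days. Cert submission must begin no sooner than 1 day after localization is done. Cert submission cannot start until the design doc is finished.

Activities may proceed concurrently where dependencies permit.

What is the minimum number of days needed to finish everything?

Internal playtest has no prerequisites, so it starts at day 0 and finishes at day 10.
Patch build cannot begin until internal playtest (finishes day 10). It runs from day 10 to 10 + 12 = day 22.
The design doc has no prerequisites, so it starts at day 0 and finishes at day 8.
Localization needs all of the design doc (finishes day 8, plus 3-day gap → day 11); internal playtest (finishes day 10). That puts its earliest start at day 11; it finishes at 11 + 9 = day 20.
Cert submission cannot start until localization (finishes day 20, plus 1-day gap → day 21); the design doc (finishes day 8). The controlling bound is day 21, so cert submission finishes at 21 + 12 = day 33.
All tasks are finished once the last one completes. Finish times: The design doc at 8, Internal playtest at 10, Localization at 20, Cert submission at 33, Patch build at 22. The latest is day 33.

33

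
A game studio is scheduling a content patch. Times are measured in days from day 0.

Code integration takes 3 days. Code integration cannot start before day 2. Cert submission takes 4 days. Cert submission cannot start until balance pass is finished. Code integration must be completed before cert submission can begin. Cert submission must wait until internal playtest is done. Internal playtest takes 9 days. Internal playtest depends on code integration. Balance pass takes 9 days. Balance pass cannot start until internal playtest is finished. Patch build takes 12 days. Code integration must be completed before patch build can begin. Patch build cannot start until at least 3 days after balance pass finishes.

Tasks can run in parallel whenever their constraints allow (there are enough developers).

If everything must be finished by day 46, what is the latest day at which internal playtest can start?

Cert submission must finish by day 46; it takes 4 days, so it must start by 46 − 4 = day 42.
Nothing follows patch build; the deadline of day 46 is its only limit. It must start by 46 − 12 = day 34.
For balance pass: cert submission (must start by day 42); patch build (must start by day 34, minus 3-day gap → day 31). The most restrictive is day 31; with a 9-day duration, balance pass must start by day 22.
For internal playtest: balance pass (must start by day 22); cert submission (must start by day 42). The most restrictive is day 22; with a 9-day duration, internal playtest must start by day 13.

13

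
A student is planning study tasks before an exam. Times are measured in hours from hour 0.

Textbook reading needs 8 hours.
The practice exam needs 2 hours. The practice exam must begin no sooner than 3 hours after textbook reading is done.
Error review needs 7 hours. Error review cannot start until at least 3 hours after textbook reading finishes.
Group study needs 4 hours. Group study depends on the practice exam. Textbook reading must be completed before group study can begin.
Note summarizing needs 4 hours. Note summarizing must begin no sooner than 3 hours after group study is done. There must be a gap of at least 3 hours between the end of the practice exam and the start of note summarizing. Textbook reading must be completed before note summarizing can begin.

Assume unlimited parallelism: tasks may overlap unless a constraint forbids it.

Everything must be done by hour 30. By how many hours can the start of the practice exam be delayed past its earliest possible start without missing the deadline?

6

Textbook reading has no prerequisites, so it starts at hour 0 and finishes at hour 8.
After textbook reading (finishes hour 8, plus 3-hour gap → hour 11), the practice exam can start at hour 11 and finishes at hour 13.

Working backward from the deadline:
Note summarizing has no dependents, so it just needs to finish by hour 30. Starting by 30 − 4 = hour 26 achieves that.
Since note summarizing (must start by hour 26, minus 3-hour gap → hour 23) depends on it, group study must finish by hour 23. Backing off its 4-hour duration gives a latest start of hour 19.
The practice exam feeds group study (must start by hour 19); note summarizing (must start by hour 26, minus 3-hour gap → hour 23). Taking the minimum, the practice exam must finish by hour 19 and start by 19 − 2 = hour 17.
So the practice exam can start as early as hour 11 and as late as hour 17, giving 17 − 11 = 6 hours of slack.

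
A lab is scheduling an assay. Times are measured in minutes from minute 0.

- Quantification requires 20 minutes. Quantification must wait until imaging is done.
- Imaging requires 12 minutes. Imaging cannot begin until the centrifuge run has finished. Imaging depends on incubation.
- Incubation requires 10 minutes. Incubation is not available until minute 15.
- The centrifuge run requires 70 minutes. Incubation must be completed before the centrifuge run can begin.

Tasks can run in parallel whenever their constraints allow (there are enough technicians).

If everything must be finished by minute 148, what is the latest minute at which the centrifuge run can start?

46

Quantification must finish by minute 148; it takes 20 minutes, so it must start by 148 − 20 = minute 128.
Since quantification (must start by minute 128) depends on it, imaging must finish by minute 128. Backing off its 12-minute duration gives a latest start of minute 116.
The centrifuge run has to be done before imaging (must start by minute 116). That means finishing by minute 116, i.e. starting by 116 − 70 = minute 46.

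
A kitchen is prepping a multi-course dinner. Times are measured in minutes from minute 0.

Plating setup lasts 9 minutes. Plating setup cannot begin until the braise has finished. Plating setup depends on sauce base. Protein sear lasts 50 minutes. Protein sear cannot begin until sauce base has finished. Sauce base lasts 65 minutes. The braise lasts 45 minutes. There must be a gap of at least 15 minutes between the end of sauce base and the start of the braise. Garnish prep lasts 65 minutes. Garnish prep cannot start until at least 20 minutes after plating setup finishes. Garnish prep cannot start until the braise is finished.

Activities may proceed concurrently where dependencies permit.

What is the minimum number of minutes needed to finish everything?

Sauce base has no prerequisites, so it starts at minute 0 and finishes at minute 65.
Protein sear cannot begin until sauce base (finishes minute 65). It runs from minute 65 to 65 + 50 = minute 115.
The braise waits on sauce base (finishes minute 65, plus 15-minute gap → minute 80), so it starts at minute 80 and finishes at 80 + 45 = minute 125.
Plating setup cannot start until the braise (finishes minute 125); sauce base (finishes minute 65). The controlling bound is minute 125, so plating setup finishes at 125 + 9 = minute 134.
Garnish prep needs all of plating setup (finishes minute 134, plus 20-minute gap → minute 154); the braise (finishes minute 125). That puts its earliest start at minute 154; it finishes at 154 + 65 = minute 219.
All tasks are finished once the last one completes. Finish times: Sauce base at 65, The braise at 125, Protein sear at 115, Plating setup at 134, Garnish prep at 219. The latest is minute 219.

219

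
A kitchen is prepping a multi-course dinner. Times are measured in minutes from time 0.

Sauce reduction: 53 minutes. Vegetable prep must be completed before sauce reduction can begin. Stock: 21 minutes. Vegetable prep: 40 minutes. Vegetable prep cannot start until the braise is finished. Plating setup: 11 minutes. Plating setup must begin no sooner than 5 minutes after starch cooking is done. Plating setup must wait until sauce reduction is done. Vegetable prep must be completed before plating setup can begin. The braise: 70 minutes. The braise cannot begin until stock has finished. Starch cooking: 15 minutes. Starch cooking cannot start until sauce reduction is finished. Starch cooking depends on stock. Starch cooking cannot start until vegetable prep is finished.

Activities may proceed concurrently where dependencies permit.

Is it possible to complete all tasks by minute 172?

No

Nothing blocks stock, so it runs from minute 0 to minute 21.
After stock (finishes minute 21), the braise can start at minute 21 and finishes at minute 91.
Vegetable prep cannot begin until the braise (finishes minute 91). It runs from minute 91 to 91 + 40 = minute 131.
After vegetable prep (finishes minute 131), sauce reduction can start at minute 131 and finishes at minute 184.
Starch cooking has to wait for sauce reduction (finishes minute 184); stock (finishes minute 21); vegetable prep (finishes minute 131). The latest of these is minute 184, so starch cooking runs minute 184 to 184 + 15 = minute 199.
For plating setup: starch cooking (finishes minute 199, plus 5-minute gap → minute 204); sauce reduction (finishes minute 184); vegetable prep (finishes minute 131). Taking the maximum gives a start of minute 204, and it finishes at 204 + 11 = minute 215.
The earliest everything can be done is minute 215, which is after the deadline of 172, so it is not possible.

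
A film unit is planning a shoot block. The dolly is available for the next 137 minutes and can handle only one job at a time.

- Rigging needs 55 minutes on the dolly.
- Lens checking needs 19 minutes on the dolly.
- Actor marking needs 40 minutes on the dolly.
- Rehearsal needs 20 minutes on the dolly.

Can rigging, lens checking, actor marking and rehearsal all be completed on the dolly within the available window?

Running back to back, the jobs need 55 + 19 + 40 + 20 = 134 minutes on the dolly.
Since 134 ≤ 137, they fit within the window.

Yes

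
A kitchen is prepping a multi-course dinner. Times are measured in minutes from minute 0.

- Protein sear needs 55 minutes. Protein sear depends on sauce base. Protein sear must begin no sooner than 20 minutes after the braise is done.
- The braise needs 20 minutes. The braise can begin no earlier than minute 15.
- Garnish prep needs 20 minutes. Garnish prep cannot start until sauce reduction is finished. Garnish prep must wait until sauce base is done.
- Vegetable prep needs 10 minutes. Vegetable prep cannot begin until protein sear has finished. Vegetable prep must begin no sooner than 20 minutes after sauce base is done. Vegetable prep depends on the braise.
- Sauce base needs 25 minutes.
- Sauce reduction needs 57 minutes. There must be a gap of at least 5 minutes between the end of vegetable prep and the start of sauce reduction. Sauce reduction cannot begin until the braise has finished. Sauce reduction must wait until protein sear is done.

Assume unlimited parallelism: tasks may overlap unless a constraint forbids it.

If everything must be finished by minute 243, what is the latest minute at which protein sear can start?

Nothing follows garnish prep; the deadline of minute 243 is its only limit. It must start by 243 − 20 = minute 223.
Sauce reduction feeds into garnish prep (must start by minute 223); so sauce reduction must finish by minute 223 and therefore start by minute 166.
Vegetable prep feeds into sauce reduction (must start by minute 166, minus 5-minute gap → minute 161); so vegetable prep must finish by minute 161 and therefore start by minute 151.
Protein sear feeds vegetable prep (must start by minute 151); sauce reduction (must start by minute 166). Taking the minimum, protein sear must finish by minute 151 and start by 151 − 55 = minute 96.

96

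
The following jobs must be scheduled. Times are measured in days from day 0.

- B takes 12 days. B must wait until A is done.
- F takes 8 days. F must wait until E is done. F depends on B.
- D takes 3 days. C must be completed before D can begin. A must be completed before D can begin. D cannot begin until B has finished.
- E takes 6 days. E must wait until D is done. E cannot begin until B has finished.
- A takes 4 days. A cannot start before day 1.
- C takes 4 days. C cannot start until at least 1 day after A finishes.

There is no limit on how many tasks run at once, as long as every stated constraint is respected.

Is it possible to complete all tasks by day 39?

Yes

A cannot begin until its own release at day 1. It runs from day 1 to 1 + 4 = day 5.
After A (finishes day 5, plus 1-day gap → day 6), C can start at day 6 and finishes at day 10.
After A (finishes day 5), B can start at day 5 and finishes at day 17.
For D: C (finishes day 10); A (finishes day 5); B (finishes day 17). Taking the maximum gives a start of day 17, and it finishes at 17 + 3 = day 20.
For E: D (finishes day 20); B (finishes day 17). Taking the maximum gives a start of day 20, and it finishes at 20 + 6 = day 26.
F needs all of E (finishes day 26); B (finishes day 17). That puts its earliest start at day 26; it finishes at 26 + 8 = day 34.
Every task is finished by day 34, which is no later than the deadline of 39, so the schedule is feasible.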